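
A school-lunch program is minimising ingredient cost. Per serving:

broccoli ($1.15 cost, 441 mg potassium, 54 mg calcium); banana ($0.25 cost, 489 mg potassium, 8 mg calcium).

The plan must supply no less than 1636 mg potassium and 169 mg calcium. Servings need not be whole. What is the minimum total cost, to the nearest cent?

This is a tiny linear program; its minimum lies at a vertex of the feasible set. List the vertices and price them.
broccoli only: max(1636/441, 169/54) = 3.71 servings → $4.27.
banana only: max(1636/489, 169/8) = 21.12 servings → $5.28.
broccoli + banana with both tight: 3.04 servings and 0.6039 servings → $3.65.
Cheapest feasible corner: $3.65.

$3.65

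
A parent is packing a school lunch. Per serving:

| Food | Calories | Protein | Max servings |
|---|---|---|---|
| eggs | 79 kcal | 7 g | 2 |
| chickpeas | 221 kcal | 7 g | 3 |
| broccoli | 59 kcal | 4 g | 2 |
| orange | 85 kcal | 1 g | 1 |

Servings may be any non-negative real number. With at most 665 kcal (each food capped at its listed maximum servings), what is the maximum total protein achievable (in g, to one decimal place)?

34.3 g

Protein per kcal: eggs 0.08861, broccoli 0.0678, chickpeas 0.03167, orange 0.01176.
Take 2 servings of eggs: uses 158 kcal, +14.0 g protein (running total 14.0 g).
Take 2 servings of broccoli: uses 118 kcal, +8.0 g protein (running total 22.0 g).
Take 1.76 servings of chickpeas: uses 389 kcal, +12.3 g protein (running total 34.3 g).
Greedy by best ratio exhausts the calories allowance optimally: 34.3 g.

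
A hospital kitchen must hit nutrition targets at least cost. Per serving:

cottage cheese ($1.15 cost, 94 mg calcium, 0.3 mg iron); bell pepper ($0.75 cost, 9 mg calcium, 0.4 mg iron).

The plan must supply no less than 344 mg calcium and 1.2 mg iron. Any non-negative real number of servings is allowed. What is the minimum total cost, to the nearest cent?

$4.38

Two binding constraints pin down two serving amounts, so the optimal mix uses at most two foods. The candidates are each food alone (scaled to the tighter of calcium/iron) and each pair with both constraints tight.
cottage cheese only: max(344/94, 1.2/0.3) = 4 servings → $4.60.
bell pepper only: max(344/9, 1.2/0.4) = 38.22 servings → $28.67.
cottage cheese + bell pepper with both tight: 3.633 servings and 0.2751 servings → $4.38.
So the least-cost plan costs $4.38.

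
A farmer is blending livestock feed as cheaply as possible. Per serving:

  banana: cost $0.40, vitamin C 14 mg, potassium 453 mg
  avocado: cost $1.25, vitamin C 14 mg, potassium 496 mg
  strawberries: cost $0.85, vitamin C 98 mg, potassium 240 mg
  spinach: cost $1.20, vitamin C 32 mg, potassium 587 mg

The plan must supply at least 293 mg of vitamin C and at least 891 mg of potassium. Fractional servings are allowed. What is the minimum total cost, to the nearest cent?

$2.66

An LP optimum is at a vertex; with two nutrient constraints at most two foods are used. Check each candidate.
banana only: max(293/14, 891/453) = 20.93 servings → $8.37.
avocado only: max(293/14, 891/496) = 20.93 servings → $26.16.
strawberries only: max(293/98, 891/240) = 3.712 servings → $3.16.
spinach only: max(293/32, 891/587) = 9.156 servings → $10.99.
banana + avocado: intersection lies outside the first quadrant.
banana + strawberries with both tight: 0.4142 servings and 2.931 servings → $2.66.
banana + spinach: the both-tight solution has a negative serving — not a feasible corner.
avocado + strawberries with both tight: 0.3757 servings and 2.936 servings → $2.97.
avocado + spinach: the both-tight solution has a negative serving — not a feasible corner.
strawberries + spinach with both tight: 2.878 servings and 0.341 servings → $2.86.
The minimum over all feasible corners is $2.66.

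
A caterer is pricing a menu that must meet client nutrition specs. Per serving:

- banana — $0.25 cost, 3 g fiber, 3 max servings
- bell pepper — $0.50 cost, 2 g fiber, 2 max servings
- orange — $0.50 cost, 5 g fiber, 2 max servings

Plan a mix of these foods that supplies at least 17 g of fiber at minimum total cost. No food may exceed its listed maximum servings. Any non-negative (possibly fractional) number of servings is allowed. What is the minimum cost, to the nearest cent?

$1.55

Cost per g of fiber: banana $0.0833, orange $0.1000, bell pepper $0.2500.
Take 3 servings of banana: +9.0 g fiber for $0.75 (total $0.75, still need 8.0 g).
Take 1.6 servings of orange: +8.0 g fiber for $0.80 (total $1.55, still need 0.0 g).
Filling from the cheapest source first is optimal under one linear minimum: $1.55.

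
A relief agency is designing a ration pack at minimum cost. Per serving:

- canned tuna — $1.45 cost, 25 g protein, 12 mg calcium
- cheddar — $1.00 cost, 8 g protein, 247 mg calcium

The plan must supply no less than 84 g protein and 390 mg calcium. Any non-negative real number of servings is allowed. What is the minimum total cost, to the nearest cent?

$5.64

The cheapest plan sits at a corner of the feasible region — with two constraints it uses at most two foods.
canned tuna only: max(84/25, 390/12) = 32.5 servings → $47.12.
cheddar only: max(84/8, 390/247) = 10.5 servings → $10.50.
canned tuna + cheddar with both tight: 2.9 servings and 1.438 servings → $5.64.
Cheapest feasible corner: $5.64.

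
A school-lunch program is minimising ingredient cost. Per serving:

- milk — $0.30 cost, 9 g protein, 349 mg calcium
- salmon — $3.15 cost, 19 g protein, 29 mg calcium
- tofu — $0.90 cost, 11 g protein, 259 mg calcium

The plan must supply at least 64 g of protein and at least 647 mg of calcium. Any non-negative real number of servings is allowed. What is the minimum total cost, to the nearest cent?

This is a tiny linear program; its minimum lies at a vertex of the feasible set. List the vertices and price them.
milk only: max(64/9, 647/349) = 7.111 servings → $2.13.
salmon only: max(64/19, 647/29) = 22.31 servings → $70.28.
tofu only: max(64/11, 647/259) = 5.818 servings → $5.24.
milk + salmon with both tight: 1.638 servings and 2.592 servings → $8.66.
milk + tofu with both targets exact would need a negative amount; discard.
salmon + tofu with both tight: 2.055 servings and 2.268 servings → $8.52.
The minimum over all feasible corners is $2.13.

$2.13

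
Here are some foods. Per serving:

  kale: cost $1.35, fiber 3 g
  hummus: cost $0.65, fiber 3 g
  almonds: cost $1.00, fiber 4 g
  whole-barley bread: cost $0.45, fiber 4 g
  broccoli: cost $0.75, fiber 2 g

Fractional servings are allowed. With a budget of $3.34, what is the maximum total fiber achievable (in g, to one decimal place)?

29.7 g

Fiber per dollar: whole-barley bread 8.889, hummus 4.615, almonds 4, broccoli 2.667, kale 2.222.
With no serving limits, spend the whole cost allowance on whole-barley bread: $3.34 / $0.45 × 4 g = 29.7 g.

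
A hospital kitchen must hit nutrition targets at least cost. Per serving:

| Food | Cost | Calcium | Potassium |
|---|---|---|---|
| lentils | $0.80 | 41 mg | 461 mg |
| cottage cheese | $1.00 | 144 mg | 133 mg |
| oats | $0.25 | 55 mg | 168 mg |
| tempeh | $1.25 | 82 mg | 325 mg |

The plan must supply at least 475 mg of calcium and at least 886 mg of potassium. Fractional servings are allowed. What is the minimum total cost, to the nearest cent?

$2.16

An LP optimum is at a vertex; with two nutrient constraints at most two foods are used. Check each candidate.
lentils only: max(475/41, 886/461) = 11.59 servings → $9.27.
cottage cheese only: max(475/144, 886/133) = 6.662 servings → $6.66.
oats only: max(475/55, 886/168) = 8.636 servings → $2.16.
tempeh only: max(475/82, 886/325) = 5.793 servings → $7.24.
lentils + cottage cheese with both tight: 1.057 servings and 2.998 servings → $3.84.
lentils + oats: intersection lies outside the first quadrant.
lentils + tempeh with both targets exact would need a negative amount; discard.
cottage cheese + oats with both tight: 1.841 servings and 3.816 servings → $2.80.
cottage cheese + tempeh with both tight: 2.277 servings and 1.794 servings → $4.52.
oats + tempeh: intersection lies outside the first quadrant.
Cheapest feasible corner: $2.16.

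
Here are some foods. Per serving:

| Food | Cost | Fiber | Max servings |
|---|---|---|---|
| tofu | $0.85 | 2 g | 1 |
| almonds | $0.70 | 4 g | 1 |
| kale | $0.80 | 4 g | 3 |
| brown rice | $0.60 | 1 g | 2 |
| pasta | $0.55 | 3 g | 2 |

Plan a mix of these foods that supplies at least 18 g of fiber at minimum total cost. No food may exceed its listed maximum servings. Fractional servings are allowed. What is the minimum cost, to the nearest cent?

Cost per g of fiber: almonds $0.1750, pasta $0.1833, kale $0.2000, tofu $0.4250, brown rice $0.6000.
Take 1 serving of almonds: +4.0 g fiber for $0.70 (total $0.70, still need 14.0 g).
Take 2 servings of pasta: +6.0 g fiber for $1.10 (total $1.80, still need 8.0 g).
Take 2 servings of kale: +8.0 g fiber for $1.60 (total $3.40, still need 0.0 g).
Filling from the cheapest source first is optimal under one linear minimum: $3.40.

$3.40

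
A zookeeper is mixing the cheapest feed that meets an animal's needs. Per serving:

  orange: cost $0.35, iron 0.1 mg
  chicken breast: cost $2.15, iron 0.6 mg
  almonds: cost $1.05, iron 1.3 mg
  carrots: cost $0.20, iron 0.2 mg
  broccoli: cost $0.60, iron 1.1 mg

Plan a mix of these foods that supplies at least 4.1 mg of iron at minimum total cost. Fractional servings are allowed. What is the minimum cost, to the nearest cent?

$2.24

Cost per mg of iron: broccoli $0.5455, almonds $0.8077, carrots $1.0000, orange $3.5000, chicken breast $3.5833.
With no serving limits, use only broccoli: 4.1 mg / 1.1 mg = 3.727 servings × $0.60 = $2.24.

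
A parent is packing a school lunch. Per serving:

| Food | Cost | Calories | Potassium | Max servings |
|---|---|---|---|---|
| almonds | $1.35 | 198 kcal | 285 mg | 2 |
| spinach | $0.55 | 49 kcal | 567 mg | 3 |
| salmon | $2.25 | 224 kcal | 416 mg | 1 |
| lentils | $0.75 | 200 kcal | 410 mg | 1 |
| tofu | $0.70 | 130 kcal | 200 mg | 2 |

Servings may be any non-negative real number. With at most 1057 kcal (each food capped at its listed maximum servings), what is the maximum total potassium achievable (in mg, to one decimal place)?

3252.3 mg

Potassium per kcal: spinach 11.57, lentils 2.05, salmon 1.857, tofu 1.538, almonds 1.439.
Take 3 servings of spinach: uses 147 kcal, +1701.0 mg potassium (running total 1701.0 mg).
Take 1 serving of lentils: uses 200 kcal, +410.0 mg potassium (running total 2111.0 mg).
Take 1 serving of salmon: uses 224 kcal, +416.0 mg potassium (running total 2527.0 mg).
Take 2 servings of tofu: uses 260 kcal, +400.0 mg potassium (running total 2927.0 mg).
Take 1.141 servings of almonds: uses 226 kcal, +325.3 mg potassium (running total 3252.3 mg).
Greedy by best ratio exhausts the calories allowance optimally: 3252.3 mg.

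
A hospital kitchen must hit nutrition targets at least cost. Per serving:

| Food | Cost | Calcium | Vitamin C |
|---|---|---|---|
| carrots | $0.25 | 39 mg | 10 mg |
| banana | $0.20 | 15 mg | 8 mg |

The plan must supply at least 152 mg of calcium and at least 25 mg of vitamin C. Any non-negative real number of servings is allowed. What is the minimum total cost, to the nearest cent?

Minimising a linear cost over {calcium ≥ 152, vitamin C ≥ 25, servings ≥ 0} — the optimum is at a vertex, using one or two foods.
carrots only: max(152/39, 25/10) = 3.897 servings → $0.97.
banana only: max(152/15, 25/8) = 10.13 servings → $2.03.
carrots + banana with both targets exact would need a negative amount; discard.
Cheapest feasible corner: $0.97.

$0.97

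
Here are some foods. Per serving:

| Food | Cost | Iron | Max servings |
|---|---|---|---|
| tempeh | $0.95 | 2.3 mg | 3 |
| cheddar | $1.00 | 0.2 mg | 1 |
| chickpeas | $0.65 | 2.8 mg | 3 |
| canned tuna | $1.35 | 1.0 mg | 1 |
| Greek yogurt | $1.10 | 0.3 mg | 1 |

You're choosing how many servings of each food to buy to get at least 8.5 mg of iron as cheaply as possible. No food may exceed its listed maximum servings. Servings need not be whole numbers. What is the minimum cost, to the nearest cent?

$1.99

Cost per mg of iron: chickpeas $0.2321, tempeh $0.4130, canned tuna $1.3500, Greek yogurt $3.6667, cheddar $5.0000.
Take 3 servings of chickpeas: +8.4 mg iron for $1.95 (total $1.95, still need 0.1 mg).
Take 0.04348 servings of tempeh: +0.1 mg iron for $0.04 (total $1.99, still need 0.0 mg).
Greedy by cheapest-per-mg is optimal for a single linear constraint, so the minimum cost is $1.99.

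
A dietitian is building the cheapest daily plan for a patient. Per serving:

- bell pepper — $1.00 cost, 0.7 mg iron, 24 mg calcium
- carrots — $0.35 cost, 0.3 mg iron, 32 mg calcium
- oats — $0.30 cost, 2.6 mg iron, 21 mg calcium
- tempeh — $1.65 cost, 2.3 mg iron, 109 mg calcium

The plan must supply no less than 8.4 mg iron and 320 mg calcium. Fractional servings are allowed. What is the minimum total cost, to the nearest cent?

$3.66

bell pepper only: max(8.4/0.7, 320/24) = 13.33 servings → $13.33.
carrots only: max(8.4/0.3, 320/32) = 28 servings → $9.80.
oats only: max(8.4/2.6, 320/21) = 15.24 servings → $4.57.
tempeh only: max(8.4/2.3, 320/109) = 3.652 servings → $6.03.
bell pepper + carrots with both tight: 11.37 servings and 1.474 servings → $11.88.
bell pepper + oats with both targets exact would need a negative amount; discard.
bell pepper + tempeh with both tight: 8.512 servings and 1.062 servings → $10.26.
carrots + oats with both tight: 8.525 servings and 2.247 servings → $3.66.
carrots + tempeh: the both-tight solution has a negative serving — not a feasible corner.
oats + tempeh with both tight: 0.7639 servings and 2.789 servings → $4.83.
The minimum over all feasible corners is $3.66.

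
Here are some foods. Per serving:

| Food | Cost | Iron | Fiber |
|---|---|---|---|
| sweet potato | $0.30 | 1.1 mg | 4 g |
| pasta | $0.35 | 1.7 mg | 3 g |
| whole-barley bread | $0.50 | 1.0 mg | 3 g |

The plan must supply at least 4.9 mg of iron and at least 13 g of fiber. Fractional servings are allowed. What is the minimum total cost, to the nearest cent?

$1.16

Check every corner: each single food scaled to meet both minima, and each pair solved so both constraints bind.
sweet potato only: max(4.9/1.1, 13/4) = 4.455 servings → $1.34.
pasta only: max(4.9/1.7, 13/3) = 4.333 servings → $1.52.
whole-barley bread only: max(4.9/1.0, 13/3) = 4.9 servings → $2.45.
sweet potato + pasta with both tight: 2.114 servings and 1.514 servings → $1.16.
sweet potato + whole-barley bread with both targets exact would need a negative amount; discard.
pasta + whole-barley bread with both tight: 0.8095 servings and 3.524 servings → $2.05.
Cheapest feasible corner: $1.16.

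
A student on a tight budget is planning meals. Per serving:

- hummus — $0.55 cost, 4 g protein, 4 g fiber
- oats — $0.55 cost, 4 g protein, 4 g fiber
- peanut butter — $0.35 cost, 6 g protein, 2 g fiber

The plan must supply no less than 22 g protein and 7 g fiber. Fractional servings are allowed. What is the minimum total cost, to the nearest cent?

$1.28

Minimising a linear cost over {protein ≥ 22, fiber ≥ 7, servings ≥ 0} — the optimum is at a vertex, using one or two foods.
hummus only: max(22/4, 7/4) = 5.5 servings → $3.02.
oats only: max(22/4, 7/4) = 5.5 servings → $3.02.
peanut butter only: max(22/6, 7/2) = 3.667 servings → $1.28.
hummus + oats (both tight): parallel constraints — no distinct corner.
hummus + peanut butter with both targets exact would need a negative amount; discard.
oats + peanut butter: the both-tight solution has a negative serving — not a feasible corner.
The minimum over all feasible corners is $1.28.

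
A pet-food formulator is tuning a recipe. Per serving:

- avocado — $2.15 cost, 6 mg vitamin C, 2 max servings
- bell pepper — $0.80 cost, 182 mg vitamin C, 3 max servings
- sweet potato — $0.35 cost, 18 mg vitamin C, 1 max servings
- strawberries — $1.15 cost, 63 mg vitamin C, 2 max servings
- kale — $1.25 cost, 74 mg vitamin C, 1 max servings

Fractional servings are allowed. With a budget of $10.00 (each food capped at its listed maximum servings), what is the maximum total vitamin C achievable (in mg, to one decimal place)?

Vitamin C per dollar: bell pepper 227.5, kale 59.2, strawberries 54.78, sweet potato 51.43, avocado 2.791.
Take 3 servings of bell pepper: spends $2.40, +546.0 mg vitamin C (running total 546.0 mg).
Take 1 serving of kale: spends $1.25, +74.0 mg vitamin C (running total 620.0 mg).
Take 2 servings of strawberries: spends $2.30, +126.0 mg vitamin C (running total 746.0 mg).
Take 1 serving of sweet potato: spends $0.35, +18.0 mg vitamin C (running total 764.0 mg).
Take 1.721 servings of avocado: spends $3.70, +10.3 mg vitamin C (running total 774.3 mg).
Filling greedily by vitamin C-per-dollar is optimal for one linear limit, giving 774.3 mg.

774.3 mg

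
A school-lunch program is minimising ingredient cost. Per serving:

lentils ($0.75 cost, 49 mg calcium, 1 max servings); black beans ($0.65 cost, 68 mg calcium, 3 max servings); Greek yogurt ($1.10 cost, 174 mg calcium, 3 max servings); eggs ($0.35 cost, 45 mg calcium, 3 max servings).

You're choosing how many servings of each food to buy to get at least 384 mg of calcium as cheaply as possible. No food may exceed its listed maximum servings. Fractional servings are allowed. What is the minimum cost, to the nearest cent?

$2.43

Cost per mg of calcium: Greek yogurt $0.0063, eggs $0.0078, black beans $0.0096, lentils $0.0153.
Take 2.207 servings of Greek yogurt: +384.0 mg calcium for $2.43 (total $2.43, still need 0.0 mg).
Greedy by cheapest-per-mg is optimal for a single linear constraint, so the minimum cost is $2.43.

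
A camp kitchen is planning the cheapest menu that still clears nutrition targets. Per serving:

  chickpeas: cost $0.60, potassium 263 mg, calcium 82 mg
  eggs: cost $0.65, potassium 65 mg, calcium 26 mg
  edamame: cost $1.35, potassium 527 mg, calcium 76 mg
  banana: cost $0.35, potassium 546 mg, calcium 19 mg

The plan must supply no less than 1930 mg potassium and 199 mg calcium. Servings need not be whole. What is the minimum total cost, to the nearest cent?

This is a tiny linear program; its minimum lies at a vertex of the feasible set. List the vertices and price them.
chickpeas only: max(1930/263, 199/82) = 7.338 servings → $4.40.
eggs only: max(1930/65, 199/26) = 29.69 servings → $19.30.
edamame only: max(1930/527, 199/76) = 3.662 servings → $4.94.
banana only: max(1930/546, 199/19) = 10.47 servings → $3.67.
chickpeas + eggs with both targets exact would need a negative amount; discard.
chickpeas + edamame: intersection lies outside the first quadrant.
chickpeas + banana with both tight: 1.81 servings and 2.663 servings → $2.02.
eggs + edamame: intersection lies outside the first quadrant.
eggs + banana with both tight: 5.554 servings and 2.874 servings → $4.62.
edamame + banana with both tight: 2.286 servings and 1.328 servings → $3.55.
So the least-cost plan costs $2.02.

$2.02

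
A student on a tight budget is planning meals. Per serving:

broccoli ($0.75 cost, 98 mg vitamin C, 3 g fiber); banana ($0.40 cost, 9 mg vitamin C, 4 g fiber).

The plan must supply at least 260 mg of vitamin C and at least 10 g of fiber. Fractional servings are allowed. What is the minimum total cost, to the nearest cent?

$2.17

At the optimum either one food covers both requirements or two foods hit both targets exactly; no other combination can be cheaper.
broccoli only: max(260/98, 10/3) = 3.333 servings → $2.50.
banana only: max(260/9, 10/4) = 28.89 servings → $11.56.
broccoli + banana with both tight: 2.603 servings and 0.5479 servings → $2.17.
So the least-cost plan costs $2.17.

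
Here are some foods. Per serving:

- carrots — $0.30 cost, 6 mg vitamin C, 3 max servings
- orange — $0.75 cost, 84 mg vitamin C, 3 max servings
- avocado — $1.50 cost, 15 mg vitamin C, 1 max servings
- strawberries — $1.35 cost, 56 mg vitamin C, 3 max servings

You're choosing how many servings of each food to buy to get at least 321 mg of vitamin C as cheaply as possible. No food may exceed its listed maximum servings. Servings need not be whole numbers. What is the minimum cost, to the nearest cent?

$3.91

Cost per mg of vitamin C: orange $0.0089, strawberries $0.0241, carrots $0.0500, avocado $0.1000.
Take 3 servings of orange: +252.0 mg vitamin C for $2.25 (total $2.25, still need 69.0 mg).
Take 1.232 servings of strawberries: +69.0 mg vitamin C for $1.66 (total $3.91, still need 0.0 mg).
Filling from the cheapest source first is optimal under one linear minimum: $3.91.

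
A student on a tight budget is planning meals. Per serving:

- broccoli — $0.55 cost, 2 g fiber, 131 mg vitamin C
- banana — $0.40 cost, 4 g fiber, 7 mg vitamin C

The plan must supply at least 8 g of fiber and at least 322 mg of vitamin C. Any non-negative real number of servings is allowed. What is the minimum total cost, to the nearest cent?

The cheapest plan sits at a corner of the feasible region — with two constraints it uses at most two foods.
broccoli only: max(8/2, 322/131) = 4 servings → $2.20.
banana only: max(8/4, 322/7) = 46 servings → $18.40.
broccoli + banana with both tight: 2.416 servings and 0.7922 servings → $1.65.
Cheapest feasible corner: $1.65.

$1.65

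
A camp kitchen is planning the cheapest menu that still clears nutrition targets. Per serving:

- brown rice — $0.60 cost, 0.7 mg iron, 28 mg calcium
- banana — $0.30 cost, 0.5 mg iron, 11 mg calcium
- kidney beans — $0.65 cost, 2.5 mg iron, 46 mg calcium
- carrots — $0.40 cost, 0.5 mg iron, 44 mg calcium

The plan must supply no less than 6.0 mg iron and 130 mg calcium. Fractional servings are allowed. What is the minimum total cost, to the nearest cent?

$1.71

With two linear requirements the optimum uses one or two foods; enumerate the corners.
brown rice only: max(6.0/0.7, 130/28) = 8.571 servings → $5.14.
banana only: max(6.0/0.5, 130/11) = 12 servings → $3.60.
kidney beans only: max(6.0/2.5, 130/46) = 2.826 servings → $1.84.
carrots only: max(6.0/0.5, 130/44) = 12 servings → $4.80.
brown rice + banana: intersection lies outside the first quadrant.
brown rice + kidney beans with both tight: 1.296 servings and 2.037 servings → $2.10.
brown rice + carrots with both targets exact would need a negative amount; discard.
banana + kidney beans with both tight: 10.89 servings and 0.2222 servings → $3.41.
banana + carrots with both targets exact would need a negative amount; discard.
kidney beans + carrots with both tight: 2.287 servings and 0.5632 servings → $1.71.
So the least-cost plan costs $1.71.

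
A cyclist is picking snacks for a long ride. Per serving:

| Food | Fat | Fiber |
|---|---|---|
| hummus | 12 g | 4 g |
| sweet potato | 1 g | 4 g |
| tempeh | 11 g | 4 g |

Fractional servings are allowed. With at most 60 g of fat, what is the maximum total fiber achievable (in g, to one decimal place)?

240.0 g

Fiber per g fat: sweet potato 4, tempeh 0.3636, hummus 0.3333.
With no serving limits, spend the whole fat allowance on sweet potato: 60 g / 1 g × 4 g = 240.0 g.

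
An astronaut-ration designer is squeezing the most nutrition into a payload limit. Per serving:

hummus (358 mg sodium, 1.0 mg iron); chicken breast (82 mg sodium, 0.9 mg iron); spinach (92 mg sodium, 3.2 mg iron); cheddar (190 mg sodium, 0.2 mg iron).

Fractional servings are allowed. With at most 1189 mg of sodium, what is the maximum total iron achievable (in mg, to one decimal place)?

41.4 mg

Iron per mg sodium: spinach 0.03478, chicken breast 0.01098, hummus 0.002793, cheddar 0.001053.
With no serving limits, spend the whole sodium allowance on spinach: 1189 mg / 92 mg × 3.2 mg = 41.4 mg.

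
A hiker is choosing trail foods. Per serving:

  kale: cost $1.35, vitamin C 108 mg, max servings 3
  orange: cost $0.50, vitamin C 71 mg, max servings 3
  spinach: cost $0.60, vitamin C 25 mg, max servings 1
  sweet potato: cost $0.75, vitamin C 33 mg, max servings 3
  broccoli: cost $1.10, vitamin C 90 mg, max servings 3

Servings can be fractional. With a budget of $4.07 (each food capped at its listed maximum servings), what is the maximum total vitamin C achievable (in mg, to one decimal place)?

423.3 mg

Vitamin C per dollar: orange 142, broccoli 81.82, kale 80, sweet potato 44, spinach 41.67.
Take 3 servings of orange: spends $1.50, +213.0 mg vitamin C (running total 213.0 mg).
Take 2.336 servings of broccoli: spends $2.57, +210.3 mg vitamin C (running total 423.3 mg).
Filling greedily by vitamin C-per-dollar is optimal for one linear limit, giving 423.3 mg.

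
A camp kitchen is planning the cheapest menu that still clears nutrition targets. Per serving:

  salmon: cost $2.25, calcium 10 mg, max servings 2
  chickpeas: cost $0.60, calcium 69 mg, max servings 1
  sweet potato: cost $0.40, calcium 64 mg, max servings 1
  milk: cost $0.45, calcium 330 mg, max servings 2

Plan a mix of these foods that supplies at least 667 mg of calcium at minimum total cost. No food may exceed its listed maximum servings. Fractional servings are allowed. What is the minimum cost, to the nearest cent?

$0.94

Cost per mg of calcium: milk $0.0014, sweet potato $0.0063, chickpeas $0.0087, salmon $0.2250.
Take 2 servings of milk: +660.0 mg calcium for $0.90 (total $0.90, still need 7.0 mg).
Take 0.1094 servings of sweet potato: +7.0 mg calcium for $0.04 (total $0.94, still need 0.0 mg).
Filling from the cheapest source first is optimal under one linear minimum: $0.94.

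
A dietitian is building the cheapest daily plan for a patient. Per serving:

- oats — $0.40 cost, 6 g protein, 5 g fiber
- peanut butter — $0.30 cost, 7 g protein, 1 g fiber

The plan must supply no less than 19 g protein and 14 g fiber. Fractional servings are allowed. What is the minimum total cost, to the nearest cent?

$1.20

An LP optimum is at a vertex; with two nutrient constraints at most two foods are used. Check each candidate.
oats only: max(19/6, 14/5) = 3.167 servings → $1.27.
peanut butter only: max(19/7, 14/1) = 14 servings → $4.20.
oats + peanut butter with both tight: 2.724 servings and 0.3793 servings → $1.20.
So the least-cost plan costs $1.20.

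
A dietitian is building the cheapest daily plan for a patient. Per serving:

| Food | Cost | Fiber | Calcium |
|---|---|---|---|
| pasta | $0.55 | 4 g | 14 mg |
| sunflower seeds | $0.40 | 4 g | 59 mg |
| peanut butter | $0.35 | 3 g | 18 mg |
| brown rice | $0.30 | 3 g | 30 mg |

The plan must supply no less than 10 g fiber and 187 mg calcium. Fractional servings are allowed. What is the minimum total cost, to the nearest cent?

$1.27

With two linear requirements the optimum uses one or two foods; enumerate the corners.
pasta only: max(10/4, 187/14) = 13.36 servings → $7.35.
sunflower seeds only: max(10/4, 187/59) = 3.169 servings → $1.27.
peanut butter only: max(10/3, 187/18) = 10.39 servings → $3.64.
brown rice only: max(10/3, 187/30) = 6.233 servings → $1.87.
pasta + sunflower seeds: the both-tight solution has a negative serving — not a feasible corner.
pasta + peanut butter: intersection lies outside the first quadrant.
pasta + brown rice: the both-tight solution has a negative serving — not a feasible corner.
sunflower seeds + peanut butter: the both-tight solution has a negative serving — not a feasible corner.
sunflower seeds + brown rice with both targets exact would need a negative amount; discard.
peanut butter + brown rice: intersection lies outside the first quadrant.
The minimum over all feasible corners is $1.27.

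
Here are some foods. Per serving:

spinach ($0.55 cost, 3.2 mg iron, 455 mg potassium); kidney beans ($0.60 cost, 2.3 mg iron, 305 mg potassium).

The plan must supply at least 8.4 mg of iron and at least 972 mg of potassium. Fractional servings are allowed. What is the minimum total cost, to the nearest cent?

$1.44

For a min-cost LP with two ≥-constraints, a basic feasible solution has at most two positive variables.
spinach only: max(8.4/3.2, 972/455) = 2.625 servings → $1.44.
kidney beans only: max(8.4/2.3, 972/305) = 3.652 servings → $2.19.
spinach + kidney beans: intersection lies outside the first quadrant.
The minimum over all feasible corners is $1.44.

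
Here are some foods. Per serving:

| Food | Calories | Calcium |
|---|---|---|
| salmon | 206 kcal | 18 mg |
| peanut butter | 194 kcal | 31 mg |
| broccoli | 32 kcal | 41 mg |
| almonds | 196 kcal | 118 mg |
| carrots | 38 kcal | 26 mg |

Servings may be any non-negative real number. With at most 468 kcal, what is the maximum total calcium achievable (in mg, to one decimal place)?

Calcium per kcal: broccoli 1.281, carrots 0.6842, almonds 0.602, peanut butter 0.1598, salmon 0.08738.
With no serving limits, spend the whole calories allowance on broccoli: 468 kcal / 32 kcal × 41 mg = 599.6 mg.

599.6 mg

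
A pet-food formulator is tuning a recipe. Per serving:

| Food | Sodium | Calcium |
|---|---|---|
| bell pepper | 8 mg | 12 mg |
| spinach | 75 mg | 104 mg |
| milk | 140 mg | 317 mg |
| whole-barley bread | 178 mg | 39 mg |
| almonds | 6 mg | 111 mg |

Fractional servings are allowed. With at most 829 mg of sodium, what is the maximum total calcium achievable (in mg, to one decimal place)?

Calcium per mg sodium: almonds 18.5, milk 2.264, bell pepper 1.5, spinach 1.387, whole-barley bread 0.2191.
With no serving limits, spend the whole sodium allowance on almonds: 829 mg / 6 mg × 111 mg = 15336.5 mg.

15336.5 mg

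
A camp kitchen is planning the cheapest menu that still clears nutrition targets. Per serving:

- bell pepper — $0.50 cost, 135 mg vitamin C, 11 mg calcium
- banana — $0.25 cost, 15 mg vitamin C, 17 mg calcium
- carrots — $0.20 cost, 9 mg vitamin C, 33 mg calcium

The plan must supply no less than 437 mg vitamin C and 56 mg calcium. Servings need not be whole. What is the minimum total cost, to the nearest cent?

$1.72

This is a tiny linear program; its minimum lies at a vertex of the feasible set. List the vertices and price them.
bell pepper only: max(437/135, 56/11) = 5.091 servings → $2.55.
banana only: max(437/15, 56/17) = 29.13 servings → $7.28.
carrots only: max(437/9, 56/33) = 48.56 servings → $9.71.
bell pepper + banana with both tight: 3.093 servings and 1.292 servings → $1.87.
bell pepper + carrots with both tight: 3.195 servings and 0.632 servings → $1.72.
banana + carrots: intersection lies outside the first quadrant.
The minimum over all feasible corners is $1.72.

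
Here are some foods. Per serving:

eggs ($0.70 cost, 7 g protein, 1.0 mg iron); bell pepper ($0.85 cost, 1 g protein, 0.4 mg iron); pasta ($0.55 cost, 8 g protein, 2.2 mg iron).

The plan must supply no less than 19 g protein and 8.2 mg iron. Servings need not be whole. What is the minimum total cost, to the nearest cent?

$2.05

Minimising a linear cost over {protein ≥ 19, iron ≥ 8.2, servings ≥ 0} — the optimum is at a vertex, using one or two foods.
eggs only: max(19/7, 8.2/1.0) = 8.2 servings → $5.74.
bell pepper only: max(19/1, 8.2/0.4) = 20.5 servings → $17.43.
pasta only: max(19/8, 8.2/2.2) = 3.727 servings → $2.05.
eggs + bell pepper: intersection lies outside the first quadrant.
eggs + pasta with both targets exact would need a negative amount; discard.
bell pepper + pasta: the both-tight solution has a negative serving — not a feasible corner.
The minimum over all feasible corners is $2.05.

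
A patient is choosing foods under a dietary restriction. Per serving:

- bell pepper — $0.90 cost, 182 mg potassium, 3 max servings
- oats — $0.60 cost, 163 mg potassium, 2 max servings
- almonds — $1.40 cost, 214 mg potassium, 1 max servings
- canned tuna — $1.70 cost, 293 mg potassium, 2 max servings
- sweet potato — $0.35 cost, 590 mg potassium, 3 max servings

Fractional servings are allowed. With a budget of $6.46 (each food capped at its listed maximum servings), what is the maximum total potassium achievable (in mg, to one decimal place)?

Potassium per dollar: sweet potato 1686, oats 271.7, bell pepper 202.2, canned tuna 172.4, almonds 152.9.
Take 3 servings of sweet potato: spends $1.05, +1770.0 mg potassium (running total 1770.0 mg).
Take 2 servings of oats: spends $1.20, +326.0 mg potassium (running total 2096.0 mg).
Take 3 servings of bell pepper: spends $2.70, +546.0 mg potassium (running total 2642.0 mg).
Take 0.8882 servings of canned tuna: spends $1.51, +260.3 mg potassium (running total 2902.3 mg).
Greedy by best ratio exhausts the cost allowance optimally: 2902.3 mg.

2902.3 mg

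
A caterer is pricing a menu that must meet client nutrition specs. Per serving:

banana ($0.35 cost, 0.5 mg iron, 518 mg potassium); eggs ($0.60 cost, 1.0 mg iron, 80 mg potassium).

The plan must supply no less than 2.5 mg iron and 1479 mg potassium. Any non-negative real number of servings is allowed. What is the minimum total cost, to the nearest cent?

$1.63

The cheapest plan sits at a corner of the feasible region — with two constraints it uses at most two foods.
banana only: max(2.5/0.5, 1479/518) = 5 servings → $1.75.
eggs only: max(2.5/1.0, 1479/80) = 18.49 servings → $11.09.
banana + eggs with both tight: 2.676 servings and 1.162 servings → $1.63.
Cheapest feasible corner: $1.63.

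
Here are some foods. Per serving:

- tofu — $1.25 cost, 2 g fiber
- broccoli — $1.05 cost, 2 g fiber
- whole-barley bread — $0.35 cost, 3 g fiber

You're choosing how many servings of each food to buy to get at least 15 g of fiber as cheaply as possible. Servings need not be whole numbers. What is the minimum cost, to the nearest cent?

$1.75

Cost per g of fiber: whole-barley bread $0.1167, broccoli $0.5250, tofu $0.6250.
With no serving limits, use only whole-barley bread: 15 g / 3 g = 5 servings × $0.35 = $1.75.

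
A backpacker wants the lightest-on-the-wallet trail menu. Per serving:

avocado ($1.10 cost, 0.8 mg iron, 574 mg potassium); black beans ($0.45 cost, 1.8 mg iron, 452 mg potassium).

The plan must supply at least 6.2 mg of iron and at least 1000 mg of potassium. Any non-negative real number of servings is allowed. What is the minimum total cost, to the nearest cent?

$1.55

The cheapest plan sits at a corner of the feasible region — with two constraints it uses at most two foods.
avocado only: max(6.2/0.8, 1000/574) = 7.75 servings → $8.53.
black beans only: max(6.2/1.8, 1000/452) = 3.444 servings → $1.55.
avocado + black beans: the both-tight solution has a negative serving — not a feasible corner.
The minimum over all feasible corners is $1.55.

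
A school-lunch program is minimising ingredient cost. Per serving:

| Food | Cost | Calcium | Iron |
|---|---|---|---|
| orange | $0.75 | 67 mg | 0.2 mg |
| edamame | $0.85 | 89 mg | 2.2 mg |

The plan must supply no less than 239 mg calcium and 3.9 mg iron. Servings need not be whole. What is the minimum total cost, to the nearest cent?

$2.28

Minimising a linear cost over {calcium ≥ 239, iron ≥ 3.9, servings ≥ 0} — the optimum is at a vertex, using one or two foods.
orange only: max(239/67, 3.9/0.2) = 19.5 servings → $14.62.
edamame only: max(239/89, 3.9/2.2) = 2.685 servings → $2.28.
orange + edamame with both tight: 1.379 servings and 1.647 servings → $2.43.
Cheapest feasible corner: $2.28.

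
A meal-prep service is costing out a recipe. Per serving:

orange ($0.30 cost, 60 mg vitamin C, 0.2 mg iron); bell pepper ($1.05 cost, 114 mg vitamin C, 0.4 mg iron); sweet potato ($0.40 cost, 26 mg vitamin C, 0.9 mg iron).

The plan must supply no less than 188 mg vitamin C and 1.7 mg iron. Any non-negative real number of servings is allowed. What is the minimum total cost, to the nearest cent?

Check every corner: each single food scaled to meet both minima, and each pair solved so both constraints bind.
orange only: max(188/60, 1.7/0.2) = 8.5 servings → $2.55.
bell pepper only: max(188/114, 1.7/0.4) = 4.25 servings → $4.46.
sweet potato only: max(188/26, 1.7/0.9) = 7.231 servings → $2.89.
orange + bell pepper with both targets exact would need a negative amount; discard.
orange + sweet potato with both tight: 2.561 servings and 1.32 servings → $1.30.
bell pepper + sweet potato with both tight: 1.356 servings and 1.286 servings → $1.94.
So the least-cost plan costs $1.30.

$1.30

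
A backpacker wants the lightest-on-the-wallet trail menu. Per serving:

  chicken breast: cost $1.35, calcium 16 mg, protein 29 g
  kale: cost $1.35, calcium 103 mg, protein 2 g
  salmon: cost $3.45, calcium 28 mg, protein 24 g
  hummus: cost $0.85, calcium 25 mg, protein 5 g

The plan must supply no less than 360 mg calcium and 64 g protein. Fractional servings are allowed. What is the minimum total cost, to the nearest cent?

chicken breast only: max(360/16, 64/29) = 22.5 servings → $30.38.
kale only: max(360/103, 64/2) = 32 servings → $43.20.
salmon only: max(360/28, 64/24) = 12.86 servings → $44.36.
hummus only: max(360/25, 64/5) = 14.4 servings → $12.24.
chicken breast + kale with both tight: 1.987 servings and 3.186 servings → $6.98.
chicken breast + salmon: intersection lies outside the first quadrant.
chicken breast + hummus with both targets exact would need a negative amount; discard.
kale + salmon with both tight: 2.834 servings and 2.43 servings → $12.21.
kale + hummus with both tight: 0.4301 servings and 12.63 servings → $11.31.
salmon + hummus with both targets exact would need a negative amount; discard.
The minimum over all feasible corners is $6.98.

$6.98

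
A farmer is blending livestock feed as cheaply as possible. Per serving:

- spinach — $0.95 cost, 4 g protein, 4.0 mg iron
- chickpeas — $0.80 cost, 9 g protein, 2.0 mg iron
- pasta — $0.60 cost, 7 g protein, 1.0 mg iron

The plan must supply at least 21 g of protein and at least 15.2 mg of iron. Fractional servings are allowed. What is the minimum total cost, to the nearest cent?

$3.88

The cheapest plan sits at a corner of the feasible region — with two constraints it uses at most two foods.
spinach only: max(21/4, 15.2/4.0) = 5.25 servings → $4.99.
chickpeas only: max(21/9, 15.2/2.0) = 7.6 servings → $6.08.
pasta only: max(21/7, 15.2/1.0) = 15.2 servings → $9.12.
spinach + chickpeas with both tight: 3.386 servings and 0.8286 servings → $3.88.
spinach + pasta with both tight: 3.558 servings and 0.9667 servings → $3.96.
chickpeas + pasta with both targets exact would need a negative amount; discard.
The minimum over all feasible corners is $3.88.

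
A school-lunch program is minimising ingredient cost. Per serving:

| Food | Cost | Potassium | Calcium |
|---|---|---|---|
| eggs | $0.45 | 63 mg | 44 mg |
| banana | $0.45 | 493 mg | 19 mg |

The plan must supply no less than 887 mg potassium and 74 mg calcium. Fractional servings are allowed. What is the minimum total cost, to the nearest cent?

$1.19

For a min-cost LP with two ≥-constraints, a basic feasible solution has at most two positive variables.
eggs only: max(887/63, 74/44) = 14.08 servings → $6.34.
banana only: max(887/493, 74/19) = 3.895 servings → $1.75.
eggs + banana with both tight: 0.9577 servings and 1.677 servings → $1.19.
Cheapest feasible corner: $1.19.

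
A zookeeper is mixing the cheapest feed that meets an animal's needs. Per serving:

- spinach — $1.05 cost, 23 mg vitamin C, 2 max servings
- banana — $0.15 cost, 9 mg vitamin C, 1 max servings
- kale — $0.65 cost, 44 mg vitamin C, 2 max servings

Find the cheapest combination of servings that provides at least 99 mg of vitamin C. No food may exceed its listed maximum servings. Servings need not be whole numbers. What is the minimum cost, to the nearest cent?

Cost per mg of vitamin C: kale $0.0148, banana $0.0167, spinach $0.0457.
Take 2 servings of kale: +88.0 mg vitamin C for $1.30 (total $1.30, still need 11.0 mg).
Take 1 serving of banana: +9.0 mg vitamin C for $0.15 (total $1.45, still need 2.0 mg).
Take 0.08696 servings of spinach: +2.0 mg vitamin C for $0.09 (total $1.54, still need 0.0 mg).
Filling from the cheapest source first is optimal under one linear minimum: $1.54.

$1.54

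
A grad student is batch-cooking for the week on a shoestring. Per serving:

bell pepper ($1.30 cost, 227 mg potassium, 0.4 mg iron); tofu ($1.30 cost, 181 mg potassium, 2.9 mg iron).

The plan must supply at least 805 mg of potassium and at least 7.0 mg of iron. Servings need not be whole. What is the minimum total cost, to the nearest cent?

$5.18

An LP optimum is at a vertex; with two nutrient constraints at most two foods are used. Check each candidate.
bell pepper only: max(805/227, 7.0/0.4) = 17.5 servings → $22.75.
tofu only: max(805/181, 7.0/2.9) = 4.448 servings → $5.78.
bell pepper + tofu with both tight: 1.822 servings and 2.162 servings → $5.18.
Cheapest feasible corner: $5.18.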